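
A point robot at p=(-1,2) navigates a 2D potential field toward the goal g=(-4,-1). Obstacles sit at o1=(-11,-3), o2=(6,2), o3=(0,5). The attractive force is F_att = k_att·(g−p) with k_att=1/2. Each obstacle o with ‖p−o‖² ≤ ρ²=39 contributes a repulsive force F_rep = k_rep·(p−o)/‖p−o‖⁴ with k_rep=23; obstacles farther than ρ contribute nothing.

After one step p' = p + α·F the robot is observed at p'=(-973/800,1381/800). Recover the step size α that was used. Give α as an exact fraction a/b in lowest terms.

F_att = 1/2·(g−p) = 1/2·(-3,-3) = (-1.5000,-1.5000)
o1: d²=125 > ρ²=39 → inactive
o2: d²=49 > ρ²=39 → inactive
o3: d²=10 ≤ ρ²=39; F_rep = 23·(-1,-3)/10² = (-0.2300,-0.6900)
F = F_att + ΣF_rep = (-1.7300,-2.1900)
Δp = p'−p = (-0.2162,-0.2737); α = Δx/Fx = (-173/800) / (-173/100) = 1/8
check: Δy/Fy = (-219/800) / (-219/100) = 1/8 ✓

α = 1/8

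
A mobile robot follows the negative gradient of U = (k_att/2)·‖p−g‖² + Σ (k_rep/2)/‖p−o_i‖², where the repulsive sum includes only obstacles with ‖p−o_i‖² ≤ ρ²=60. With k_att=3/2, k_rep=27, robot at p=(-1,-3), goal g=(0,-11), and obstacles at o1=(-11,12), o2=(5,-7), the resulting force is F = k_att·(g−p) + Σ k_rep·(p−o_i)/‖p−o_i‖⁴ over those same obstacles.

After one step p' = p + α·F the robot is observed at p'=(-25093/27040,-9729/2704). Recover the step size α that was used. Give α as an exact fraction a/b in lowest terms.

α = 1/20

F_att = 3/2·(g−p) = 3/2·(1,-8) = (1.5000,-12.0000)
o1: d²=325 > ρ²=60 → inactive
o2: d²=52 ≤ ρ²=60; F_rep = 27·(-6,4)/52² = (-0.0599,0.0399)
F = F_att + ΣF_rep = (1.4401,-11.9601)
Δp = p'−p = (0.0720,-0.5980); α = Δx/Fx = (1947/27040) / (1947/1352) = 1/20
check: Δy/Fy = (-1617/2704) / (-8085/676) = 1/20 ✓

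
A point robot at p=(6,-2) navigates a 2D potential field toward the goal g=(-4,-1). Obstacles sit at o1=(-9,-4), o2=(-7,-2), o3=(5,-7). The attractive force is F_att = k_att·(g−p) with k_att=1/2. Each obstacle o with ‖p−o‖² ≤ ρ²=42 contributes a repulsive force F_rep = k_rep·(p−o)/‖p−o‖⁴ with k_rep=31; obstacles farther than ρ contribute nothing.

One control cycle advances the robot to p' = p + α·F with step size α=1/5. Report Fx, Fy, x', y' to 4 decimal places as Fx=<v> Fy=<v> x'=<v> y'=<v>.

F_att = 1/2·(g−p) = 1/2·(-10,1) = (-5.0000,0.5000)
o1: d²=229 > ρ²=42 → inactive
o2: d²=169 > ρ²=42 → inactive
o3: d²=26 ≤ ρ²=42; F_rep = 31·(1,5)/26² = (0.0459,0.2293)
F = F_att + ΣF_rep = (-4.9541,0.7293)
p' = p + 1/5·F = (5.0092,-1.8541)

Fx=-4.9541 Fy=0.7293 x'=5.0092 y'=-1.8541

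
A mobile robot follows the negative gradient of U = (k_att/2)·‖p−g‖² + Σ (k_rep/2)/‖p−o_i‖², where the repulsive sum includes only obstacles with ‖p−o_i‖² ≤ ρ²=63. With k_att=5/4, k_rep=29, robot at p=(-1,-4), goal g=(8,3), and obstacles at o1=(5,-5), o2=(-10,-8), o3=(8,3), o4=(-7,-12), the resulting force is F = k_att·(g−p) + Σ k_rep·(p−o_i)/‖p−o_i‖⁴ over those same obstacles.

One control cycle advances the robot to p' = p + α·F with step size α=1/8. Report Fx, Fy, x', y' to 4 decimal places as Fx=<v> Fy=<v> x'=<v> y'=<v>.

Fx=11.1229 Fy=8.7712 x'=0.3904 y'=-2.9036

F_att = 5/4·(g−p) = 5/4·(9,7) = (11.2500,8.7500)
o1: d²=37 ≤ ρ²=63; F_rep = 29·(-6,1)/37² = (-0.1271,0.0212)
o2: d²=97 > ρ²=63 → inactive
o3: d²=130 > ρ²=63 → inactive
o4: d²=100 > ρ²=63 → inactive
F = F_att + ΣF_rep = (11.1229,8.7712)
p' = p + 1/8·F = (0.3904,-2.9036)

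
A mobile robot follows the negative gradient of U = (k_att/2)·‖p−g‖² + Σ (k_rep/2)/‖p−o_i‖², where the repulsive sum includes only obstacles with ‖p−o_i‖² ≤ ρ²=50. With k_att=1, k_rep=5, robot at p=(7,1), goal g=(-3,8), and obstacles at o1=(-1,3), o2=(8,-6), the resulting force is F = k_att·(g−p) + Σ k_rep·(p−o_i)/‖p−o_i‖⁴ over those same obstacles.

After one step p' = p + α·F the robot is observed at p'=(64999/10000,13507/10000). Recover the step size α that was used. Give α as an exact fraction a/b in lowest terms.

F_att = 1·(g−p) = 1·(-10,7) = (-10.0000,7.0000)
o1: d²=68 > ρ²=50 → inactive
o2: d²=50 ≤ ρ²=50; F_rep = 5·(-1,7)/50² = (-0.0020,0.0140)
F = F_att + ΣF_rep = (-10.0020,7.0140)
Δp = p'−p = (-0.5001,0.3507); α = Δx/Fx = (-5001/10000) / (-5001/500) = 1/20
check: Δy/Fy = (3507/10000) / (3507/500) = 1/20 ✓

α = 1/20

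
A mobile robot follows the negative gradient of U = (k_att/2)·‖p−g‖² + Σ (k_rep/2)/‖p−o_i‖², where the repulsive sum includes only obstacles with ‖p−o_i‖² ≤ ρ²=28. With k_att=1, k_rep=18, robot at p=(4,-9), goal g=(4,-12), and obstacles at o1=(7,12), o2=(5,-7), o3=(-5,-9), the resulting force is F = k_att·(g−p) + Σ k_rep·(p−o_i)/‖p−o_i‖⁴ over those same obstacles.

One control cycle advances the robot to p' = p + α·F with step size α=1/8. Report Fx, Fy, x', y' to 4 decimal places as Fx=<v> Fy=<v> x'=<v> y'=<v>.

F_att = 1·(g−p) = 1·(0,-3) = (0.0000,-3.0000)
o1: d²=450 > ρ²=28 → inactive
o2: d²=5 ≤ ρ²=28; F_rep = 18·(-1,-2)/5² = (-0.7200,-1.4400)
o3: d²=81 > ρ²=28 → inactive
F = F_att + ΣF_rep = (-0.7200,-4.4400)
p' = p + 1/8·F = (3.9100,-9.5550)

Fx=-0.7200 Fy=-4.4400 x'=3.9100 y'=-9.5550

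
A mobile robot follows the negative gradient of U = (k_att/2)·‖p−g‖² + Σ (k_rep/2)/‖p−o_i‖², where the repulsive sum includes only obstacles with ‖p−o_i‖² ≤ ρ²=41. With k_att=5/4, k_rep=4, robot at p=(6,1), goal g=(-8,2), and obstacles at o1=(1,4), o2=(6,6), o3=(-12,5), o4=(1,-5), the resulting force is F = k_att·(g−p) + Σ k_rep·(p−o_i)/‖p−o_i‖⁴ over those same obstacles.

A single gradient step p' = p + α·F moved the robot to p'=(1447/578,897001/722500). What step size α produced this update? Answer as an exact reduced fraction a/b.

α = 1/5

F_att = 5/4·(g−p) = 5/4·(-14,1) = (-17.5000,1.2500)
o1: d²=34 ≤ ρ²=41; F_rep = 4·(5,-3)/34² = (0.0173,-0.0104)
o2: d²=25 ≤ ρ²=41; F_rep = 4·(0,-5)/25² = (0.0000,-0.0320)
o3: d²=340 > ρ²=41 → inactive
o4: d²=61 > ρ²=41 → inactive
F = F_att + ΣF_rep = (-17.4827,1.2076)
Δp = p'−p = (-3.4965,0.2415); α = Δx/Fx = (-2021/578) / (-10105/578) = 1/5
check: Δy/Fy = (174501/722500) / (174501/144500) = 1/5 ✓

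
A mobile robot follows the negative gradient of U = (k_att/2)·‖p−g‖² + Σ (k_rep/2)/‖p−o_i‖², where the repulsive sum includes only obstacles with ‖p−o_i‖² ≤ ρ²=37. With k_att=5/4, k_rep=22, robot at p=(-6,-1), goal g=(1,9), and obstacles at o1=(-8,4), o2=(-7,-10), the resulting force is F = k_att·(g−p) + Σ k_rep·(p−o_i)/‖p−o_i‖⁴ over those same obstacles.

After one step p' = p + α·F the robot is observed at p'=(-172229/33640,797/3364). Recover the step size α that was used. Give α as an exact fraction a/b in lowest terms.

α = 1/10

F_att = 5/4·(g−p) = 5/4·(7,10) = (8.7500,12.5000)
o1: d²=29 ≤ ρ²=37; F_rep = 22·(2,-5)/29² = (0.0523,-0.1308)
o2: d²=82 > ρ²=37 → inactive
F = F_att + ΣF_rep = (8.8023,12.3692)
Δp = p'−p = (0.8802,1.2369); α = Δx/Fx = (29611/33640) / (29611/3364) = 1/10
check: Δy/Fy = (4161/3364) / (20805/1682) = 1/10 ✓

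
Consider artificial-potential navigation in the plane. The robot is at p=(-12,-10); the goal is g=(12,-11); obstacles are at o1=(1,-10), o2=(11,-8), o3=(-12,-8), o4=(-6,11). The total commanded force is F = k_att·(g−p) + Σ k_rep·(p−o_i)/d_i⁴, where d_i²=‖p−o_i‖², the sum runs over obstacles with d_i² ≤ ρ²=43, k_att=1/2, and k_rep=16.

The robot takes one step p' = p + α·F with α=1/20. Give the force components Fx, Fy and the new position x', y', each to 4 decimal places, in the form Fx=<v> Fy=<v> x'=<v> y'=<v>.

Fx=12.0000 Fy=-2.5000 x'=-11.4000 y'=-10.1250

F_att = 1/2·(g−p) = 1/2·(24,-1) = (12.0000,-0.5000)
o1: d²=169 > ρ²=43 → inactive
o2: d²=533 > ρ²=43 → inactive
o3: d²=4 ≤ ρ²=43; F_rep = 16·(0,-2)/4² = (0.0000,-2.0000)
o4: d²=477 > ρ²=43 → inactive
F = F_att + ΣF_rep = (12.0000,-2.5000)
p' = p + 1/20·F = (-11.4000,-10.1250)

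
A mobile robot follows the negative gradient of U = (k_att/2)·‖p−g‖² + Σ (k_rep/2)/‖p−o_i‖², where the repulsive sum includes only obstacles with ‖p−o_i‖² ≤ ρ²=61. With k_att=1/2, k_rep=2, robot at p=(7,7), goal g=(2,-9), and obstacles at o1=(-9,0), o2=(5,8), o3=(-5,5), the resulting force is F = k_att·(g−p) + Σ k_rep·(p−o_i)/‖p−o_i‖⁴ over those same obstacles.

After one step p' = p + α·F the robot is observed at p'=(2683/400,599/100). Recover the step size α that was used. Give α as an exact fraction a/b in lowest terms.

F_att = 1/2·(g−p) = 1/2·(-5,-16) = (-2.5000,-8.0000)
o1: d²=305 > ρ²=61 → inactive
o2: d²=5 ≤ ρ²=61; F_rep = 2·(2,-1)/5² = (0.1600,-0.0800)
o3: d²=148 > ρ²=61 → inactive
F = F_att + ΣF_rep = (-2.3400,-8.0800)
Δp = p'−p = (-0.2925,-1.0100); α = Δx/Fx = (-117/400) / (-117/50) = 1/8
check: Δy/Fy = (-101/100) / (-202/25) = 1/8 ✓

α = 1/8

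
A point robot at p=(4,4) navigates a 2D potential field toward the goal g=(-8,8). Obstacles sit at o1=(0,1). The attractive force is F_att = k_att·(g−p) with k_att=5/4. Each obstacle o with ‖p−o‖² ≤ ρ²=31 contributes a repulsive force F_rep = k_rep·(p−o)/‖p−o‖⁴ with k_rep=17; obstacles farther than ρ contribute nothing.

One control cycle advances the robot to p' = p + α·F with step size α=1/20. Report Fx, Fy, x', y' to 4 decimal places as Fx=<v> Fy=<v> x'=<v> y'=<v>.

F_att = 5/4·(g−p) = 5/4·(-12,4) = (-15.0000,5.0000)
o1: d²=25 ≤ ρ²=31; F_rep = 17·(4,3)/25² = (0.1088,0.0816)
F = F_att + ΣF_rep = (-14.8912,5.0816)
p' = p + 1/20·F = (3.2554,4.2541)

Fx=-14.8912 Fy=5.0816 x'=3.2554 y'=4.2541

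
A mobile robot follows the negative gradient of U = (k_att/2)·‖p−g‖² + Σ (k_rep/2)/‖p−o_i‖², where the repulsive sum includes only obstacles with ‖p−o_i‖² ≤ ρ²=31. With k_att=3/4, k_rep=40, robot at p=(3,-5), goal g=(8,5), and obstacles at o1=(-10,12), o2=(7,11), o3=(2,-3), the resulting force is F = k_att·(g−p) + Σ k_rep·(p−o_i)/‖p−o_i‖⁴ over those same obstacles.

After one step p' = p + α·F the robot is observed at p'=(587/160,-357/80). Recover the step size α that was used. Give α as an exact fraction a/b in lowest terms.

F_att = 3/4·(g−p) = 3/4·(5,10) = (3.7500,7.5000)
o1: d²=458 > ρ²=31 → inactive
o2: d²=272 > ρ²=31 → inactive
o3: d²=5 ≤ ρ²=31; F_rep = 40·(1,-2)/5² = (1.6000,-3.2000)
F = F_att + ΣF_rep = (5.3500,4.3000)
Δp = p'−p = (0.6687,0.5375); α = Δx/Fx = (107/160) / (107/20) = 1/8
check: Δy/Fy = (43/80) / (43/10) = 1/8 ✓

α = 1/8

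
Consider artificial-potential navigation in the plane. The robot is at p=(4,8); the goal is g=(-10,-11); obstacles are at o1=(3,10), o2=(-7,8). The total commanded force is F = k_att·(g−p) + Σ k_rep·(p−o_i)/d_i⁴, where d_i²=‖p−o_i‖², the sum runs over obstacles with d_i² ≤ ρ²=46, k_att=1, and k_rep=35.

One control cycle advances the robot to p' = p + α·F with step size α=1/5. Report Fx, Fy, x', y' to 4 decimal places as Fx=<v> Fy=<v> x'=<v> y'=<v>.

F_att = 1·(g−p) = 1·(-14,-19) = (-14.0000,-19.0000)
o1: d²=5 ≤ ρ²=46; F_rep = 35·(1,-2)/5² = (1.4000,-2.8000)
o2: d²=121 > ρ²=46 → inactive
F = F_att + ΣF_rep = (-12.6000,-21.8000)
p' = p + 1/5·F = (1.4800,3.6400)

Fx=-12.6000 Fy=-21.8000 x'=1.4800 y'=3.6400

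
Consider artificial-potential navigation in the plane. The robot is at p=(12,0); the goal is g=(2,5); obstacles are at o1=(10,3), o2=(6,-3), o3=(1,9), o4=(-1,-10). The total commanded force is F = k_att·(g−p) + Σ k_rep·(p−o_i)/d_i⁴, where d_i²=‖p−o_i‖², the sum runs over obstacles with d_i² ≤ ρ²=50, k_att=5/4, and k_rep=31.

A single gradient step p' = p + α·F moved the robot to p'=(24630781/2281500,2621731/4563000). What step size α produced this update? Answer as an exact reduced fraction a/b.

F_att = 5/4·(g−p) = 5/4·(-10,5) = (-12.5000,6.2500)
o1: d²=13 ≤ ρ²=50; F_rep = 31·(2,-3)/13² = (0.3669,-0.5503)
o2: d²=45 ≤ ρ²=50; F_rep = 31·(6,3)/45² = (0.0919,0.0459)
o3: d²=202 > ρ²=50 → inactive
o4: d²=269 > ρ²=50 → inactive
F = F_att + ΣF_rep = (-12.0413,5.7456)
Δp = p'−p = (-1.2041,0.5746); α = Δx/Fx = (-2747219/2281500) / (-2747219/228150) = 1/10
check: Δy/Fy = (2621731/4563000) / (2621731/456300) = 1/10 ✓

α = 1/10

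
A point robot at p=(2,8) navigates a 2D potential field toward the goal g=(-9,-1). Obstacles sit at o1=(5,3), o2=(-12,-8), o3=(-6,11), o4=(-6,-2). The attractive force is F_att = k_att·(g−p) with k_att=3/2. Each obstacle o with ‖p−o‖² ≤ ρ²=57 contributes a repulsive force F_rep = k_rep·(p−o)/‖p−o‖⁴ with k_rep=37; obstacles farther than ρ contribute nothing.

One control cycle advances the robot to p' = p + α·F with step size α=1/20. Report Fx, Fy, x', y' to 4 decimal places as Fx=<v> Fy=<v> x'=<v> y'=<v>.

F_att = 3/2·(g−p) = 3/2·(-11,-9) = (-16.5000,-13.5000)
o1: d²=34 ≤ ρ²=57; F_rep = 37·(-3,5)/34² = (-0.0960,0.1600)
o2: d²=452 > ρ²=57 → inactive
o3: d²=73 > ρ²=57 → inactive
o4: d²=164 > ρ²=57 → inactive
F = F_att + ΣF_rep = (-16.5960,-13.3400)
p' = p + 1/20·F = (1.1702,7.3330)

Fx=-16.5960 Fy=-13.3400 x'=1.1702 y'=7.3330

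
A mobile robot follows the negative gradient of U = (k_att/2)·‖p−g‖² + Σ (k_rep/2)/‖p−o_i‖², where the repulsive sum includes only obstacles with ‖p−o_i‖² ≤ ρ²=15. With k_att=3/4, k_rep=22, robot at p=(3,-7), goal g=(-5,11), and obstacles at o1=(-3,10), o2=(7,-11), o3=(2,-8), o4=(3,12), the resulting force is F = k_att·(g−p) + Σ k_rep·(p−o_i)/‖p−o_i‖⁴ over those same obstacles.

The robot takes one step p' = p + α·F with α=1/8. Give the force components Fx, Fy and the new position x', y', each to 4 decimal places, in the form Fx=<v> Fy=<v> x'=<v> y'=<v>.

Fx=-0.5000 Fy=19.0000 x'=2.9375 y'=-4.6250

F_att = 3/4·(g−p) = 3/4·(-8,18) = (-6.0000,13.5000)
o1: d²=325 > ρ²=15 → inactive
o2: d²=32 > ρ²=15 → inactive
o3: d²=2 ≤ ρ²=15; F_rep = 22·(1,1)/2² = (5.5000,5.5000)
o4: d²=361 > ρ²=15 → inactive
F = F_att + ΣF_rep = (-0.5000,19.0000)
p' = p + 1/8·F = (2.9375,-4.6250)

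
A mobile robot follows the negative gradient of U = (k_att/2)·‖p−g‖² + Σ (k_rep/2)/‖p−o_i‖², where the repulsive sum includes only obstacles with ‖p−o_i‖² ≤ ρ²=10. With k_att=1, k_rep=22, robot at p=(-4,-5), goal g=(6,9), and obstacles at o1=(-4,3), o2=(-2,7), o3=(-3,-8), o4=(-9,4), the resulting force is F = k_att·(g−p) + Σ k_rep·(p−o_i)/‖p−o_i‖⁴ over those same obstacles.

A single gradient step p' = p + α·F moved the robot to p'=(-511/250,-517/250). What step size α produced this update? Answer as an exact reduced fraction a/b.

F_att = 1·(g−p) = 1·(10,14) = (10.0000,14.0000)
o1: d²=64 > ρ²=10 → inactive
o2: d²=148 > ρ²=10 → inactive
o3: d²=10 ≤ ρ²=10; F_rep = 22·(-1,3)/10² = (-0.2200,0.6600)
o4: d²=106 > ρ²=10 → inactive
F = F_att + ΣF_rep = (9.7800,14.6600)
Δp = p'−p = (1.9560,2.9320); α = Δx/Fx = (489/250) / (489/50) = 1/5
check: Δy/Fy = (733/250) / (733/50) = 1/5 ✓

α = 1/5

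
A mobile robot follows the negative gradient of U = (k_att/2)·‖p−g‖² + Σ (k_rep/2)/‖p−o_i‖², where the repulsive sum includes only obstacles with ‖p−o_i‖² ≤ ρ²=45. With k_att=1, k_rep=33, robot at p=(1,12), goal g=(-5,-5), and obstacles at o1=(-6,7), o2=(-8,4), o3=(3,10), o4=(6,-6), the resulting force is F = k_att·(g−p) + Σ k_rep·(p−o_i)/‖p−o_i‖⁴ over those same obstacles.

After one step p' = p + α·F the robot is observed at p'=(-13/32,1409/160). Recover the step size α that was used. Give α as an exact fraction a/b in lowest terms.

F_att = 1·(g−p) = 1·(-6,-17) = (-6.0000,-17.0000)
o1: d²=74 > ρ²=45 → inactive
o2: d²=145 > ρ²=45 → inactive
o3: d²=8 ≤ ρ²=45; F_rep = 33·(-2,2)/8² = (-1.0312,1.0312)
o4: d²=349 > ρ²=45 → inactive
F = F_att + ΣF_rep = (-7.0312,-15.9688)
Δp = p'−p = (-1.4062,-3.1938); α = Δx/Fx = (-45/32) / (-225/32) = 1/5
check: Δy/Fy = (-511/160) / (-511/32) = 1/5 ✓

α = 1/5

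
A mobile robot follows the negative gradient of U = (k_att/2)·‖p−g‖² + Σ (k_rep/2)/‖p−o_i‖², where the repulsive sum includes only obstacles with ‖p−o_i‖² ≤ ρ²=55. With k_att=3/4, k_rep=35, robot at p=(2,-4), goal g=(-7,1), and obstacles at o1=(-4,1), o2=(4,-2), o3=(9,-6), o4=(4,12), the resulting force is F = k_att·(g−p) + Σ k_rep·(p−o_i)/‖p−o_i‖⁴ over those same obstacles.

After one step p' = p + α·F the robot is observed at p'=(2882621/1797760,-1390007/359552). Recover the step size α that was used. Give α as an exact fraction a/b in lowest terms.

α = 1/20

F_att = 3/4·(g−p) = 3/4·(-9,5) = (-6.7500,3.7500)
o1: d²=61 > ρ²=55 → inactive
o2: d²=8 ≤ ρ²=55; F_rep = 35·(-2,-2)/8² = (-1.0938,-1.0938)
o3: d²=53 ≤ ρ²=55; F_rep = 35·(-7,2)/53² = (-0.0872,0.0249)
o4: d²=260 > ρ²=55 → inactive
F = F_att + ΣF_rep = (-7.9310,2.6812)
Δp = p'−p = (-0.3965,0.1341); α = Δx/Fx = (-712899/1797760) / (-712899/89888) = 1/20
check: Δy/Fy = (48201/359552) / (241005/89888) = 1/20 ✓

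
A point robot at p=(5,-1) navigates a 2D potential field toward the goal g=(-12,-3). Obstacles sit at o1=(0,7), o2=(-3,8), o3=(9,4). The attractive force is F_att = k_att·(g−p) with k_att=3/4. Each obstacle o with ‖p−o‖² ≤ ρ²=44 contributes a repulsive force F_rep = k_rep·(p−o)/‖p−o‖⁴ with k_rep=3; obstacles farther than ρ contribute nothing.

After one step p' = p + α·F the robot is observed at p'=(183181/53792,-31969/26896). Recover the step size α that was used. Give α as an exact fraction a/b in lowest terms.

α = 1/8

F_att = 3/4·(g−p) = 3/4·(-17,-2) = (-12.7500,-1.5000)
o1: d²=89 > ρ²=44 → inactive
o2: d²=145 > ρ²=44 → inactive
o3: d²=41 ≤ ρ²=44; F_rep = 3·(-4,-5)/41² = (-0.0071,-0.0089)
F = F_att + ΣF_rep = (-12.7571,-1.5089)
Δp = p'−p = (-1.5946,-0.1886); α = Δx/Fx = (-85779/53792) / (-85779/6724) = 1/8
check: Δy/Fy = (-5073/26896) / (-5073/3362) = 1/8 ✓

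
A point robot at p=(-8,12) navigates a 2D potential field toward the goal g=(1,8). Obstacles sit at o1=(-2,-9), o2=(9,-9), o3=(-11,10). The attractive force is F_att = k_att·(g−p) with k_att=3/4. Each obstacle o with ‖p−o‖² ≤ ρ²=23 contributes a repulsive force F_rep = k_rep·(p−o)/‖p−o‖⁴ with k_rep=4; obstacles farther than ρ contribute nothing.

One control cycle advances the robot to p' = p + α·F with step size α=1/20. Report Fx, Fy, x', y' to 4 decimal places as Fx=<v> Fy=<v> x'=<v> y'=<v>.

Fx=6.8210 Fy=-2.9527 x'=-7.6589 y'=11.8524

F_att = 3/4·(g−p) = 3/4·(9,-4) = (6.7500,-3.0000)
o1: d²=477 > ρ²=23 → inactive
o2: d²=730 > ρ²=23 → inactive
o3: d²=13 ≤ ρ²=23; F_rep = 4·(3,2)/13² = (0.0710,0.0473)
F = F_att + ΣF_rep = (6.8210,-2.9527)
p' = p + 1/20·F = (-7.6589,11.8524)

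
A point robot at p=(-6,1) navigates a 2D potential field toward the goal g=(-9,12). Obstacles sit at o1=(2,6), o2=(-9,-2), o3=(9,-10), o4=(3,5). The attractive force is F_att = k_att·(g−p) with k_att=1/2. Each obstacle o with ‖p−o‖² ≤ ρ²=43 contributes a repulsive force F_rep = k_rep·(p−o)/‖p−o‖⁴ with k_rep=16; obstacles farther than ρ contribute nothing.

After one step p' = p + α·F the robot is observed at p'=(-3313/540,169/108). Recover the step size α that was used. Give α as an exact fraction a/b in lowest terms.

α = 1/10

F_att = 1/2·(g−p) = 1/2·(-3,11) = (-1.5000,5.5000)
o1: d²=89 > ρ²=43 → inactive
o2: d²=18 ≤ ρ²=43; F_rep = 16·(3,3)/18² = (0.1481,0.1481)
o3: d²=346 > ρ²=43 → inactive
o4: d²=97 > ρ²=43 → inactive
F = F_att + ΣF_rep = (-1.3519,5.6481)
Δp = p'−p = (-0.1352,0.5648); α = Δx/Fx = (-73/540) / (-73/54) = 1/10
check: Δy/Fy = (61/108) / (305/54) = 1/10 ✓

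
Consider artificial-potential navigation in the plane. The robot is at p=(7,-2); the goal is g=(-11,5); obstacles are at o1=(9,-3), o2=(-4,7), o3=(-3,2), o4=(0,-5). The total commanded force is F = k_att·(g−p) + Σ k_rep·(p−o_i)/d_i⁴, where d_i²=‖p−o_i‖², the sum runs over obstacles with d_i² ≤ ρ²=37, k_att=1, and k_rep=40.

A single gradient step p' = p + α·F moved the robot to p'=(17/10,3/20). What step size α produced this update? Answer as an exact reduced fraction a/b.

α = 1/4

F_att = 1·(g−p) = 1·(-18,7) = (-18.0000,7.0000)
o1: d²=5 ≤ ρ²=37; F_rep = 40·(-2,1)/5² = (-3.2000,1.6000)
o2: d²=202 > ρ²=37 → inactive
o3: d²=116 > ρ²=37 → inactive
o4: d²=58 > ρ²=37 → inactive
F = F_att + ΣF_rep = (-21.2000,8.6000)
Δp = p'−p = (-5.3000,2.1500); α = Δx/Fx = (-53/10) / (-106/5) = 1/4
check: Δy/Fy = (43/20) / (43/5) = 1/4 ✓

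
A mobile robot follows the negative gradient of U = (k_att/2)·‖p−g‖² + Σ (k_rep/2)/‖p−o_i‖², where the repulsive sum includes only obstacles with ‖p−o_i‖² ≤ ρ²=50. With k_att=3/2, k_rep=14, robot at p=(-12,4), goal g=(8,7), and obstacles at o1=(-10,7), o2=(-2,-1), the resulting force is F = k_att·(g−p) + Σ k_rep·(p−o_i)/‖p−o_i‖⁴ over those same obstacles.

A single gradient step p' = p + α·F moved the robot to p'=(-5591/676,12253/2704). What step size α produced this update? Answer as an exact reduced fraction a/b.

F_att = 3/2·(g−p) = 3/2·(20,3) = (30.0000,4.5000)
o1: d²=13 ≤ ρ²=50; F_rep = 14·(-2,-3)/13² = (-0.1657,-0.2485)
o2: d²=125 > ρ²=50 → inactive
F = F_att + ΣF_rep = (29.8343,4.2515)
Δp = p'−p = (3.7293,0.5314); α = Δx/Fx = (2521/676) / (5042/169) = 1/8
check: Δy/Fy = (1437/2704) / (1437/338) = 1/8 ✓

α = 1/8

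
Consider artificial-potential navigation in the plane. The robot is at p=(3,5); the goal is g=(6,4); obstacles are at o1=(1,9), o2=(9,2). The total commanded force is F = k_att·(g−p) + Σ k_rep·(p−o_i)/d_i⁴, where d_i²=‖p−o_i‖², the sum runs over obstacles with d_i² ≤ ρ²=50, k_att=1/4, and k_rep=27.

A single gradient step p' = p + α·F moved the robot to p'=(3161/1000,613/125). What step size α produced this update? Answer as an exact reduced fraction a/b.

α = 1/5

F_att = 1/4·(g−p) = 1/4·(3,-1) = (0.7500,-0.2500)
o1: d²=20 ≤ ρ²=50; F_rep = 27·(2,-4)/20² = (0.1350,-0.2700)
o2: d²=45 ≤ ρ²=50; F_rep = 27·(-6,3)/45² = (-0.0800,0.0400)
F = F_att + ΣF_rep = (0.8050,-0.4800)
Δp = p'−p = (0.1610,-0.0960); α = Δx/Fx = (161/1000) / (161/200) = 1/5
check: Δy/Fy = (-12/125) / (-12/25) = 1/5 ✓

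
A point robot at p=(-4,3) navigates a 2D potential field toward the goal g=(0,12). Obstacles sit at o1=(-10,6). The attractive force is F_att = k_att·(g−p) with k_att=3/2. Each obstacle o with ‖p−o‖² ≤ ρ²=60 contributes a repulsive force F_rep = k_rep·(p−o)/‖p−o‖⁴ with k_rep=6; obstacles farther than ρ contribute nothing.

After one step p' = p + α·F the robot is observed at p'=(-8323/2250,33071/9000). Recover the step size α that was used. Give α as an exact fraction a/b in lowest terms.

F_att = 3/2·(g−p) = 3/2·(4,9) = (6.0000,13.5000)
o1: d²=45 ≤ ρ²=60; F_rep = 6·(6,-3)/45² = (0.0178,-0.0089)
F = F_att + ΣF_rep = (6.0178,13.4911)
Δp = p'−p = (0.3009,0.6746); α = Δx/Fx = (677/2250) / (1354/225) = 1/20
check: Δy/Fy = (6071/9000) / (6071/450) = 1/20 ✓

α = 1/20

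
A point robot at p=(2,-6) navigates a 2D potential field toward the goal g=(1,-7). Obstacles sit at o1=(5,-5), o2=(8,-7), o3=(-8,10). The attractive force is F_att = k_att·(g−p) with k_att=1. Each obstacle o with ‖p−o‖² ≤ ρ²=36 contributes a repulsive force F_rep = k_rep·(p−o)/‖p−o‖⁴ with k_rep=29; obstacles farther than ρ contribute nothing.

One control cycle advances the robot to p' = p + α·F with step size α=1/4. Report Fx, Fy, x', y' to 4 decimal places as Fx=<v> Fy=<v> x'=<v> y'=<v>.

F_att = 1·(g−p) = 1·(-1,-1) = (-1.0000,-1.0000)
o1: d²=10 ≤ ρ²=36; F_rep = 29·(-3,-1)/10² = (-0.8700,-0.2900)
o2: d²=37 > ρ²=36 → inactive
o3: d²=356 > ρ²=36 → inactive
F = F_att + ΣF_rep = (-1.8700,-1.2900)
p' = p + 1/4·F = (1.5325,-6.3225)

Fx=-1.8700 Fy=-1.2900 x'=1.5325 y'=-6.3225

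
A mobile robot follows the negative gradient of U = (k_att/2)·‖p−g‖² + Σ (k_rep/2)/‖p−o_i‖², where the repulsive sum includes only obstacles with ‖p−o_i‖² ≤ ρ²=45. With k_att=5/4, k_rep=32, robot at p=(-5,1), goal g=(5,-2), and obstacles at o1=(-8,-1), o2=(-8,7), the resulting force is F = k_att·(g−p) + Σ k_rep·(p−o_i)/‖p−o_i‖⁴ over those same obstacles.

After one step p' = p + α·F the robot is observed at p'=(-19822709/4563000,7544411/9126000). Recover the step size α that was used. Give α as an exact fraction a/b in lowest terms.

F_att = 5/4·(g−p) = 5/4·(10,-3) = (12.5000,-3.7500)
o1: d²=13 ≤ ρ²=45; F_rep = 32·(3,2)/13² = (0.5680,0.3787)
o2: d²=45 ≤ ρ²=45; F_rep = 32·(3,-6)/45² = (0.0474,-0.0948)
F = F_att + ΣF_rep = (13.1155,-3.4661)
Δp = p'−p = (0.6558,-0.1733); α = Δx/Fx = (2992291/4563000) / (2992291/228150) = 1/20
check: Δy/Fy = (-1581589/9126000) / (-1581589/456300) = 1/20 ✓

α = 1/20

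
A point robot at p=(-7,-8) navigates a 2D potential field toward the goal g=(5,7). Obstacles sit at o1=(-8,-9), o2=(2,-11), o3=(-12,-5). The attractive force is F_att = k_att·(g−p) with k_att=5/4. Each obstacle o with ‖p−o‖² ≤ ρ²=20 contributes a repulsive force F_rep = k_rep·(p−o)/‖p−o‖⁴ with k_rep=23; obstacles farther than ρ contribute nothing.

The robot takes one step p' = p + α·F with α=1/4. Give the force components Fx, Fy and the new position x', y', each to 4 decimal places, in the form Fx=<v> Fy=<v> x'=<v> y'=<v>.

Fx=20.7500 Fy=24.5000 x'=-1.8125 y'=-1.8750

F_att = 5/4·(g−p) = 5/4·(12,15) = (15.0000,18.7500)
o1: d²=2 ≤ ρ²=20; F_rep = 23·(1,1)/2² = (5.7500,5.7500)
o2: d²=90 > ρ²=20 → inactive
o3: d²=34 > ρ²=20 → inactive
F = F_att + ΣF_rep = (20.7500,24.5000)
p' = p + 1/4·F = (-1.8125,-1.8750)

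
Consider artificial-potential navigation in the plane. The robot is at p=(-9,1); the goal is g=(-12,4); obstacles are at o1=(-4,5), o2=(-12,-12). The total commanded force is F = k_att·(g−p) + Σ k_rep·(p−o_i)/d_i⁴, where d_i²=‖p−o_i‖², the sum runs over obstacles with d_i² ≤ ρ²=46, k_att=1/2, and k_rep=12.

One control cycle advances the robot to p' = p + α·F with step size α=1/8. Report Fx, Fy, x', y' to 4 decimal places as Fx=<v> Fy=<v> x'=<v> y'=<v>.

F_att = 1/2·(g−p) = 1/2·(-3,3) = (-1.5000,1.5000)
o1: d²=41 ≤ ρ²=46; F_rep = 12·(-5,-4)/41² = (-0.0357,-0.0286)
o2: d²=178 > ρ²=46 → inactive
F = F_att + ΣF_rep = (-1.5357,1.4714)
p' = p + 1/8·F = (-9.1920,1.1839)

Fx=-1.5357 Fy=1.4714 x'=-9.1920 y'=1.1839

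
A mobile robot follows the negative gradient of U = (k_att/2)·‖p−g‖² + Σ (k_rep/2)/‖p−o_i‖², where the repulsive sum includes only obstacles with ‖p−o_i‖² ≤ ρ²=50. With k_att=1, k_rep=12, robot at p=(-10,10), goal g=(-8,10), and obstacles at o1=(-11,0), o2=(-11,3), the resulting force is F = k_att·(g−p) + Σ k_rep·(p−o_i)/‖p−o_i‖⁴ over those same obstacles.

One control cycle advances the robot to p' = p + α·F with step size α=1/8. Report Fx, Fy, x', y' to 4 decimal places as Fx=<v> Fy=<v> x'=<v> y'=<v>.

F_att = 1·(g−p) = 1·(2,0) = (2.0000,0.0000)
o1: d²=101 > ρ²=50 → inactive
o2: d²=50 ≤ ρ²=50; F_rep = 12·(1,7)/50² = (0.0048,0.0336)
F = F_att + ΣF_rep = (2.0048,0.0336)
p' = p + 1/8·F = (-9.7494,10.0042)

Fx=2.0048 Fy=0.0336 x'=-9.7494 y'=10.0042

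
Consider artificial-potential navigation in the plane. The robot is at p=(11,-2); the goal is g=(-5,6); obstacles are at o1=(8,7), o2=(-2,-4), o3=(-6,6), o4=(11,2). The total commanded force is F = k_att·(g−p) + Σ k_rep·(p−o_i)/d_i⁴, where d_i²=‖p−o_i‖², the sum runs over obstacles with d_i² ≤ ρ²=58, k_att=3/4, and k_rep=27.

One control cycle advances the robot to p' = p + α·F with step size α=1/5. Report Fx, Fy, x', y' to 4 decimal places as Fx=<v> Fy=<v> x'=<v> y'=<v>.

F_att = 3/4·(g−p) = 3/4·(-16,8) = (-12.0000,6.0000)
o1: d²=90 > ρ²=58 → inactive
o2: d²=173 > ρ²=58 → inactive
o3: d²=353 > ρ²=58 → inactive
o4: d²=16 ≤ ρ²=58; F_rep = 27·(0,-4)/16² = (0.0000,-0.4219)
F = F_att + ΣF_rep = (-12.0000,5.5781)
p' = p + 1/5·F = (8.6000,-0.8844)

Fx=-12.0000 Fy=5.5781 x'=8.6000 y'=-0.8844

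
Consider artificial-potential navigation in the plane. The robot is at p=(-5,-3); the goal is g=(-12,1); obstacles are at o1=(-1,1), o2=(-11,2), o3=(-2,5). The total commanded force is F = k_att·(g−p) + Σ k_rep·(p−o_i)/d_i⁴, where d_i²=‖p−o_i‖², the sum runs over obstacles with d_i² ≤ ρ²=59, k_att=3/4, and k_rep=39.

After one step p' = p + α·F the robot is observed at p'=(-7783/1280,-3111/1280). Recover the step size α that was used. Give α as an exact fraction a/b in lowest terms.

α = 1/5

F_att = 3/4·(g−p) = 3/4·(-7,4) = (-5.2500,3.0000)
o1: d²=32 ≤ ρ²=59; F_rep = 39·(-4,-4)/32² = (-0.1523,-0.1523)
o2: d²=61 > ρ²=59 → inactive
o3: d²=73 > ρ²=59 → inactive
F = F_att + ΣF_rep = (-5.4023,2.8477)
Δp = p'−p = (-1.0805,0.5695); α = Δx/Fx = (-1383/1280) / (-1383/256) = 1/5
check: Δy/Fy = (729/1280) / (729/256) = 1/5 ✓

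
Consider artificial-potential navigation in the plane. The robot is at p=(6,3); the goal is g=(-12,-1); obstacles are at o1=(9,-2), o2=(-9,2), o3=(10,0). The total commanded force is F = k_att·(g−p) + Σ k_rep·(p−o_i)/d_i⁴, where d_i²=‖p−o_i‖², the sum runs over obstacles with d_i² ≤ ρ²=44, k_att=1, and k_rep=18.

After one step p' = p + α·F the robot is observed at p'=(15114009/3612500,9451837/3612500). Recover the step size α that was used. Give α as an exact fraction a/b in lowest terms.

F_att = 1·(g−p) = 1·(-18,-4) = (-18.0000,-4.0000)
o1: d²=34 ≤ ρ²=44; F_rep = 18·(-3,5)/34² = (-0.0467,0.0779)
o2: d²=226 > ρ²=44 → inactive
o3: d²=25 ≤ ρ²=44; F_rep = 18·(-4,3)/25² = (-0.1152,0.0864)
F = F_att + ΣF_rep = (-18.1619,-3.8357)
Δp = p'−p = (-1.8162,-0.3836); α = Δx/Fx = (-6560991/3612500) / (-6560991/361250) = 1/10
check: Δy/Fy = (-1385663/3612500) / (-1385663/361250) = 1/10 ✓

α = 1/10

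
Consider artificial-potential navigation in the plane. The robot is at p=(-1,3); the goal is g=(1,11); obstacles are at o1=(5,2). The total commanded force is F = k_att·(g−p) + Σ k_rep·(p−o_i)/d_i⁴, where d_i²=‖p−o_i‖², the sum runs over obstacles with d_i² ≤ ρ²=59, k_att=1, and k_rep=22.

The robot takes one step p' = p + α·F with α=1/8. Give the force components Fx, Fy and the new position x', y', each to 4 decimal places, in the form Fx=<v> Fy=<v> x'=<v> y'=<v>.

Fx=1.9036 Fy=8.0161 x'=-0.7621 y'=4.0020

F_att = 1·(g−p) = 1·(2,8) = (2.0000,8.0000)
o1: d²=37 ≤ ρ²=59; F_rep = 22·(-6,1)/37² = (-0.0964,0.0161)
F = F_att + ΣF_rep = (1.9036,8.0161)
p' = p + 1/8·F = (-0.7621,4.0020)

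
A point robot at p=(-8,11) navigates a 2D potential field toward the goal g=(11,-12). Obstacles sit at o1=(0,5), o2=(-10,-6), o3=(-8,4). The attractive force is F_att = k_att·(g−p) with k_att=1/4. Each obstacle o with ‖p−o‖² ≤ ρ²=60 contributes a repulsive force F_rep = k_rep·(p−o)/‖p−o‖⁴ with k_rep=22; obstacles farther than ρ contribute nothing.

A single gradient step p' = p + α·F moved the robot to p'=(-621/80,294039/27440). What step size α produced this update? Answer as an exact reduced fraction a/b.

F_att = 1/4·(g−p) = 1/4·(19,-23) = (4.7500,-5.7500)
o1: d²=100 > ρ²=60 → inactive
o2: d²=293 > ρ²=60 → inactive
o3: d²=49 ≤ ρ²=60; F_rep = 22·(0,7)/49² = (0.0000,0.0641)
F = F_att + ΣF_rep = (4.7500,-5.6859)
Δp = p'−p = (0.2375,-0.2843); α = Δx/Fx = (19/80) / (19/4) = 1/20
check: Δy/Fy = (-7801/27440) / (-7801/1372) = 1/20 ✓

α = 1/20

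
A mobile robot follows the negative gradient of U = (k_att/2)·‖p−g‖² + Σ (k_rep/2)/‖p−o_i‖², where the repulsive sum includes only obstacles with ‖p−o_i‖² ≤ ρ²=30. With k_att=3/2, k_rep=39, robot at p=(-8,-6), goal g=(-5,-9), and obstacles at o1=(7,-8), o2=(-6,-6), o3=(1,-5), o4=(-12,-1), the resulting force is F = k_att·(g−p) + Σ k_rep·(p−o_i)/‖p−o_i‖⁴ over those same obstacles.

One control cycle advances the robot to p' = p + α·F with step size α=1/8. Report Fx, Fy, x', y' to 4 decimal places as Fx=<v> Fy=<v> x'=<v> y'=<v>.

F_att = 3/2·(g−p) = 3/2·(3,-3) = (4.5000,-4.5000)
o1: d²=229 > ρ²=30 → inactive
o2: d²=4 ≤ ρ²=30; F_rep = 39·(-2,0)/4² = (-4.8750,0.0000)
o3: d²=82 > ρ²=30 → inactive
o4: d²=41 > ρ²=30 → inactive
F = F_att + ΣF_rep = (-0.3750,-4.5000)
p' = p + 1/8·F = (-8.0469,-6.5625)

Fx=-0.3750 Fy=-4.5000 x'=-8.0469 y'=-6.5625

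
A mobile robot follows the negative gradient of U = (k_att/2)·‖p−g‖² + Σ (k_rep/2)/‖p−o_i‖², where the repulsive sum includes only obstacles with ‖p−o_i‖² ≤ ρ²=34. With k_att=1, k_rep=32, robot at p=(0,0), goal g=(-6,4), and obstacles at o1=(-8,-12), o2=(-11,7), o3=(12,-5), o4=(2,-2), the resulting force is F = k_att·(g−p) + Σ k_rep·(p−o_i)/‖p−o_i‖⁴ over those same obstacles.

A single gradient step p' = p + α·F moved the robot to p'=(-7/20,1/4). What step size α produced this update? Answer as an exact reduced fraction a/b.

F_att = 1·(g−p) = 1·(-6,4) = (-6.0000,4.0000)
o1: d²=208 > ρ²=34 → inactive
o2: d²=170 > ρ²=34 → inactive
o3: d²=169 > ρ²=34 → inactive
o4: d²=8 ≤ ρ²=34; F_rep = 32·(-2,2)/8² = (-1.0000,1.0000)
F = F_att + ΣF_rep = (-7.0000,5.0000)
Δp = p'−p = (-0.3500,0.2500); α = Δx/Fx = (-7/20) / (-7) = 1/20
check: Δy/Fy = (1/4) / (5) = 1/20 ✓

α = 1/20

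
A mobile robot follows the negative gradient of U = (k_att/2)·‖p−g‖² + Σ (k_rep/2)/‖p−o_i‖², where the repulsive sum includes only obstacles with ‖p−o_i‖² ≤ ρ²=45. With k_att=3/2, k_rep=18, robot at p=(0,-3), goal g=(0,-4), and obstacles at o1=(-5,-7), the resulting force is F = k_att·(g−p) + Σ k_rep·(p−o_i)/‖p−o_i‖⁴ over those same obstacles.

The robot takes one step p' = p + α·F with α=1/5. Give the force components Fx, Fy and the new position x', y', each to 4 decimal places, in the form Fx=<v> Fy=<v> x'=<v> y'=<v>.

Fx=0.0535 Fy=-1.4572 x'=0.0107 y'=-3.2914

F_att = 3/2·(g−p) = 3/2·(0,-1) = (0.0000,-1.5000)
o1: d²=41 ≤ ρ²=45; F_rep = 18·(5,4)/41² = (0.0535,0.0428)
F = F_att + ΣF_rep = (0.0535,-1.4572)
p' = p + 1/5·F = (0.0107,-3.2914)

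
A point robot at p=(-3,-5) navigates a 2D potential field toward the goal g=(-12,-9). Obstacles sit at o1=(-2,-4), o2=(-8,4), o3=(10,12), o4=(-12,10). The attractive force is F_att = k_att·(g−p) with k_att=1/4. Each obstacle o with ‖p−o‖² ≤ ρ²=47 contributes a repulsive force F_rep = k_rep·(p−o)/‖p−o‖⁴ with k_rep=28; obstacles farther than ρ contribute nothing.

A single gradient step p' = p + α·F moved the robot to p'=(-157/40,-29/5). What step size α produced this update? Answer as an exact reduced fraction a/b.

α = 1/10

F_att = 1/4·(g−p) = 1/4·(-9,-4) = (-2.2500,-1.0000)
o1: d²=2 ≤ ρ²=47; F_rep = 28·(-1,-1)/2² = (-7.0000,-7.0000)
o2: d²=106 > ρ²=47 → inactive
o3: d²=458 > ρ²=47 → inactive
o4: d²=306 > ρ²=47 → inactive
F = F_att + ΣF_rep = (-9.2500,-8.0000)
Δp = p'−p = (-0.9250,-0.8000); α = Δx/Fx = (-37/40) / (-37/4) = 1/10
check: Δy/Fy = (-4/5) / (-8) = 1/10 ✓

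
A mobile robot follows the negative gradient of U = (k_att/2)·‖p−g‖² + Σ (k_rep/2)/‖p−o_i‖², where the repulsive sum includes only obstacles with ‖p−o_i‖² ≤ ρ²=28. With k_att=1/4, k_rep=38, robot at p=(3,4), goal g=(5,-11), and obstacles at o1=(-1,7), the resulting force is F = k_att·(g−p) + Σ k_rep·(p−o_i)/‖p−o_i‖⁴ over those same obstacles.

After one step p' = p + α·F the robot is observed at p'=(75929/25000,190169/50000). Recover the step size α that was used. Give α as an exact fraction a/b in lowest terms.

α = 1/20

F_att = 1/4·(g−p) = 1/4·(2,-15) = (0.5000,-3.7500)
o1: d²=25 ≤ ρ²=28; F_rep = 38·(4,-3)/25² = (0.2432,-0.1824)
F = F_att + ΣF_rep = (0.7432,-3.9324)
Δp = p'−p = (0.0372,-0.1966); α = Δx/Fx = (929/25000) / (929/1250) = 1/20
check: Δy/Fy = (-9831/50000) / (-9831/2500) = 1/20 ✓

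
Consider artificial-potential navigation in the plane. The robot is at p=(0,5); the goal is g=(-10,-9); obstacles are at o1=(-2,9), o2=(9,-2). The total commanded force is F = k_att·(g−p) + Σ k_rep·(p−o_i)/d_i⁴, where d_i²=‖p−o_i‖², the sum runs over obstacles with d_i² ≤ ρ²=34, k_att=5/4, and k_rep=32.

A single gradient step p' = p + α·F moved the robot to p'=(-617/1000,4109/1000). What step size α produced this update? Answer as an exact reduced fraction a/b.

F_att = 5/4·(g−p) = 5/4·(-10,-14) = (-12.5000,-17.5000)
o1: d²=20 ≤ ρ²=34; F_rep = 32·(2,-4)/20² = (0.1600,-0.3200)
o2: d²=130 > ρ²=34 → inactive
F = F_att + ΣF_rep = (-12.3400,-17.8200)
Δp = p'−p = (-0.6170,-0.8910); α = Δx/Fx = (-617/1000) / (-617/50) = 1/20
check: Δy/Fy = (-891/1000) / (-891/50) = 1/20 ✓

α = 1/20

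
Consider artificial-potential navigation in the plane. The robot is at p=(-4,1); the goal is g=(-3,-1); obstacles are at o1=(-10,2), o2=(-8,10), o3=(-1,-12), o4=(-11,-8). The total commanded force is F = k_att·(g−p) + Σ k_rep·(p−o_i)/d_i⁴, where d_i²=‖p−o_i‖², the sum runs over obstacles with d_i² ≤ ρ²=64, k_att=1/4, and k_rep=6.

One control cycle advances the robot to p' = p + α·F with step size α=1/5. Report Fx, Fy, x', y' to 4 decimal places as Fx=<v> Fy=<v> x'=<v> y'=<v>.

F_att = 1/4·(g−p) = 1/4·(1,-2) = (0.2500,-0.5000)
o1: d²=37 ≤ ρ²=64; F_rep = 6·(6,-1)/37² = (0.0263,-0.0044)
o2: d²=97 > ρ²=64 → inactive
o3: d²=178 > ρ²=64 → inactive
o4: d²=130 > ρ²=64 → inactive
F = F_att + ΣF_rep = (0.2763,-0.5044)
p' = p + 1/5·F = (-3.9447,0.8991)

Fx=0.2763 Fy=-0.5044 x'=-3.9447 y'=0.8991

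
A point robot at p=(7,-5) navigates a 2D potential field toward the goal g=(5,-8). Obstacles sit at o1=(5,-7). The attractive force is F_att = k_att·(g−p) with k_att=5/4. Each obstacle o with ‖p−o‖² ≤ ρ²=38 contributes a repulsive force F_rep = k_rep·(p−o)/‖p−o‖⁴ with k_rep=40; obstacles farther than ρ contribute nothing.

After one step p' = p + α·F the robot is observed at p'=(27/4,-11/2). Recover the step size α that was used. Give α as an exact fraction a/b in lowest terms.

F_att = 5/4·(g−p) = 5/4·(-2,-3) = (-2.5000,-3.7500)
o1: d²=8 ≤ ρ²=38; F_rep = 40·(2,2)/8² = (1.2500,1.2500)
F = F_att + ΣF_rep = (-1.2500,-2.5000)
Δp = p'−p = (-0.2500,-0.5000); α = Δx/Fx = (-1/4) / (-5/4) = 1/5
check: Δy/Fy = (-1/2) / (-5/2) = 1/5 ✓

α = 1/5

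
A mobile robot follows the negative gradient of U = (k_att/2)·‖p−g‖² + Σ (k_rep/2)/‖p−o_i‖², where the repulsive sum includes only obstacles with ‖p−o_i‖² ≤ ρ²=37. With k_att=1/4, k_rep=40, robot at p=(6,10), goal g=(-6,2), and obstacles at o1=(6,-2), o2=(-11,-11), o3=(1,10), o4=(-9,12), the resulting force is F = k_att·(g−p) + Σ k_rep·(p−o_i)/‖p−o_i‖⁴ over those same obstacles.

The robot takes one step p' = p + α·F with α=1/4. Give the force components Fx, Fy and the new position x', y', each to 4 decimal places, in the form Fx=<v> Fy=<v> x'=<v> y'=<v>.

F_att = 1/4·(g−p) = 1/4·(-12,-8) = (-3.0000,-2.0000)
o1: d²=144 > ρ²=37 → inactive
o2: d²=730 > ρ²=37 → inactive
o3: d²=25 ≤ ρ²=37; F_rep = 40·(5,0)/25² = (0.3200,0.0000)
o4: d²=229 > ρ²=37 → inactive
F = F_att + ΣF_rep = (-2.6800,-2.0000)
p' = p + 1/4·F = (5.3300,9.5000)

Fx=-2.6800 Fy=-2.0000 x'=5.3300 y'=9.5000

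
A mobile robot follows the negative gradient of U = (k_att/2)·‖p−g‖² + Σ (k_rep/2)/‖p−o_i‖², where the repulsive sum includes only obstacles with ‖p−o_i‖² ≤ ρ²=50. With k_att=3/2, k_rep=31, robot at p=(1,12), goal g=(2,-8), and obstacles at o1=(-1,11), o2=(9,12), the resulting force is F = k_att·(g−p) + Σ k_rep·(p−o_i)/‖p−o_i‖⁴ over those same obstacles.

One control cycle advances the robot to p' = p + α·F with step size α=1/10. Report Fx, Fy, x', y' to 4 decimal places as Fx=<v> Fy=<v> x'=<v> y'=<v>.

Fx=3.9800 Fy=-28.7600 x'=1.3980 y'=9.1240

F_att = 3/2·(g−p) = 3/2·(1,-20) = (1.5000,-30.0000)
o1: d²=5 ≤ ρ²=50; F_rep = 31·(2,1)/5² = (2.4800,1.2400)
o2: d²=64 > ρ²=50 → inactive
F = F_att + ΣF_rep = (3.9800,-28.7600)
p' = p + 1/10·F = (1.3980,9.1240)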